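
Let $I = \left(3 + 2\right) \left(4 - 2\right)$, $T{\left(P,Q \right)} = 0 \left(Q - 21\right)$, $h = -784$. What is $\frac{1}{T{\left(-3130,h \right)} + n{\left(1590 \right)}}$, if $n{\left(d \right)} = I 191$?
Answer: $\frac{1}{1910} \approx 0.00052356$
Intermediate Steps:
$T{\left(P,Q \right)} = 0$ ($T{\left(P,Q \right)} = 0 \left(-21 + Q\right) = 0$)
$I = 10$ ($I = 5 \cdot 2 = 10$)
$n{\left(d \right)} = 1910$ ($n{\left(d \right)} = 10 \cdot 191 = 1910$)
$\frac{1}{T{\left(-3130,h \right)} + n{\left(1590 \right)}} = \frac{1}{0 + 1910} = \frac{1}{1910}$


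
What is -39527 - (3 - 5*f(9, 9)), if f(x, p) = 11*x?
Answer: -39035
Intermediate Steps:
-39527 - (3 - 5*f(9, 9)) = -39527 - (3 - 55*9) = -39527 - (3 - 5*99) = -39527 - (3 - 495) = -39527 - 1*(-492) = -39527 + 492 = -39035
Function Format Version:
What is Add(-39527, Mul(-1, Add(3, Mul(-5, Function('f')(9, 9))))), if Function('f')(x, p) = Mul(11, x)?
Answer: -39035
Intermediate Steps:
Add(-39527, Mul(-1, Add(3, Mul(-5, Function('f')(9, 9))))) = Add(-39527, Mul(-1, Add(3, Mul(-5, Mul(11, 9))))) = Add(-39527, Mul(-1, Add(3, Mul(-5, 99)))) = Add(-39527, Mul(-1, Add(3, -495))) = Add(-39527, Mul(-1, -492)) = Add(-39527, 492) = -39035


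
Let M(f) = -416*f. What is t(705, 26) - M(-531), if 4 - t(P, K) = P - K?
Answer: -221571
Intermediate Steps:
t(P, K) = 4 + K - P (t(P, K) = 4 - (P - K) = 4 + (K - P) = 4 + K - P)
t(705, 26) - M(-531) = (4 + 26 - 1*705) - (-416)*(-531) = (4 + 26 - 705) - 1*220896 = -675 - 220896 = -221571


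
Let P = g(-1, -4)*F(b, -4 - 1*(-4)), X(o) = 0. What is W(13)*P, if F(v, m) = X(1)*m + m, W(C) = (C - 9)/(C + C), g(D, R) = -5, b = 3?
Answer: 0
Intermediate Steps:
W(C) = (-9 + C)/(2*C) (W(C) = (-9 + C)/((2*C)) = (-9 + C)*(1/(2*C)) = (-9 + C)/(2*C))
F(v, m) = m (F(v, m) = 0*m + m = 0 + m = m)
P = 0 (P = -5*(-4 - 1*(-4)) = -5*(-4 + 4) = -5*0 = 0)
W(13)*P = ((½)*(-9 + 13)/13)*0 = ((½)*(1/13)*4)*0 = (2/13)*0 = 0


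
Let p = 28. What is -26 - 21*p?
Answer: -614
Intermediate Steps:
-26 - 21*p = -26 - 21*28 = -26 - 588 = -614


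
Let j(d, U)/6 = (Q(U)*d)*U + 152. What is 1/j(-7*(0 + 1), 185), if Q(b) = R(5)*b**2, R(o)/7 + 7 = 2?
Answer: 1/9307489662 ≈ 1.0744e-10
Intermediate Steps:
R(o) = -35 (R(o) = -49 + 7*2 = -49 + 14 = -35)
Q(b) = -35*b**2
j(d, U) = 912 - 210*d*U**3 (j(d, U) = 6*(((-35*U**2)*d)*U + 152) = 6*((-35*d*U**2)*U + 152) = 6*(-35*d*U**3 + 152) = 6*(152 - 35*d*U**3) = 912 - 210*d*U**3)
1/j(-7*(0 + 1), 185) = 1/(912 - 210*(-7*(0 + 1))*185**3) = 1/(912 - 210*(-7*1)*6331625) = 1/(912 - 210*(-7)*6331625) = 1/(912 + 9307488750) = 1/9307489662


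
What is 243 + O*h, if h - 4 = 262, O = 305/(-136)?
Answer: -24041/68 ≈ -353.54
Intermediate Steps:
O = -305/136 (O = 305*(-1/136) = -305/136 ≈ -2.2426)
h = 266 (h = 4 + 262 = 266)
243 + O*h = 243 - 305/136*266 = 243 - 40565/68 = -24041/68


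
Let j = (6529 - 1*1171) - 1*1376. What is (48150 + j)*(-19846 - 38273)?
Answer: -3029859708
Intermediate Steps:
j = 3982 (j = (6529 - 1171) - 1376 = 5358 - 1376 = 3982)
(48150 + j)*(-19846 - 38273) = (48150 + 3982)*(-19846 - 38273) = 52132*(-58119) = -3029859708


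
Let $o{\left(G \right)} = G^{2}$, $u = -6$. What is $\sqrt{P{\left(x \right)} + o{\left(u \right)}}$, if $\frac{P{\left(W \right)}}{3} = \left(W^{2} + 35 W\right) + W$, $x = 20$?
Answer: $2 \sqrt{849} \approx 58.275$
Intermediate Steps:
$P{\left(W \right)} = 3 W^{2} + 108 W$ ($P{\left(W \right)} = 3 \left(\left(W^{2} + 35 W\right) + W\right) = 3 \left(W^{2} + 36 W\right) = 3 W^{2} + 108 W$)
$\sqrt{P{\left(x \right)} + o{\left(u \right)}} = \sqrt{3 \cdot 20 \left(36 + 20\right) + \left(-6\right)^{2}} = \sqrt{3 \cdot 20 \cdot 56 + 36} = \sqrt{3360 + 36} = \sqrt{3396} = 2 \sqrt{849}$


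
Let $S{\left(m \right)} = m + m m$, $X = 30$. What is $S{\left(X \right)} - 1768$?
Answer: $-838$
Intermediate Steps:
$S{\left(m \right)} = m + m^{2}$
$S{\left(X \right)} - 1768 = 30 \left(1 + 30\right) - 1768 = 30 \cdot 31 - 1768 = 930 - 1768 = -838$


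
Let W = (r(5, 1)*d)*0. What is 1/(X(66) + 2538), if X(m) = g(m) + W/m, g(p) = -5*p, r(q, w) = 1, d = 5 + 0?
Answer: 1/2208 ≈ 0.00045290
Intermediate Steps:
d = 5
W = 0 (W = (1*5)*0 = 5*0 = 0)
X(m) = -5*m (X(m) = -5*m + 0/m = -5*m + 0 = -5*m)
1/(X(66) + 2538) = 1/(-5*66 + 2538) = 1/(-330 + 2538) = 1/2208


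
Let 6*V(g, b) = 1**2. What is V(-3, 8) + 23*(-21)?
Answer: -2897/6 ≈ -482.83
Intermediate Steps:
V(g, b) = 1/6 (V(g, b) = (1/6)*1**2 = (1/6)*1 = 1/6)
V(-3, 8) + 23*(-21) = 1/6 + 23*(-21) = 1/6 - 483 = -2897/6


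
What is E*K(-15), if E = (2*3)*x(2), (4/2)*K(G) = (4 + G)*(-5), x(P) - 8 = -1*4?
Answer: 660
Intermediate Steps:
x(P) = 4 (x(P) = 8 - 1*4 = 8 - 4 = 4)
K(G) = -10 - 5*G/2 (K(G) = ((4 + G)*(-5))/2 = (-20 - 5*G)/2 = -10 - 5*G/2)
E = 24 (E = (2*3)*4 = 6*4 = 24)
E*K(-15) = 24*(-10 - 5/2*(-15)) = 24*(-10 + 75/2) = 24*(55/2) = 660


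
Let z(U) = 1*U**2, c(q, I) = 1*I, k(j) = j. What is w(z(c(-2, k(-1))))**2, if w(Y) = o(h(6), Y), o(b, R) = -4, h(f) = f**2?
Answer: 16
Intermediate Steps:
c(q, I) = I
z(U) = U**2
w(Y) = -4
w(z(c(-2, k(-1))))**2 = (-4)**2 = 16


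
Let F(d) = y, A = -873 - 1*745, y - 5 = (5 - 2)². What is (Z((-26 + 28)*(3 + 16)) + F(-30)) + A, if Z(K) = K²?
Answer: -160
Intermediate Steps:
y = 14 (y = 5 + (5 - 2)² = 5 + 3² = 5 + 9 = 14)
A = -1618 (A = -873 - 745 = -1618)
F(d) = 14
(Z((-26 + 28)*(3 + 16)) + F(-30)) + A = (((-26 + 28)*(3 + 16))² + 14) - 1618 = ((2*19)² + 14) - 1618 = (38² + 14) - 1618 = (1444 + 14) - 1618 = 1458 - 1618 = -160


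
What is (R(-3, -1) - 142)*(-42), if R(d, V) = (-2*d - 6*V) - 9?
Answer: 5838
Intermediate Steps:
R(d, V) = -9 - 6*V - 2*d (R(d, V) = (-6*V - 2*d) - 9 = -9 - 6*V - 2*d)
(R(-3, -1) - 142)*(-42) = ((-9 - 6*(-1) - 2*(-3)) - 142)*(-42) = ((-9 + 6 + 6) - 142)*(-42) = (3 - 142)*(-42) = -139*(-42) = 5838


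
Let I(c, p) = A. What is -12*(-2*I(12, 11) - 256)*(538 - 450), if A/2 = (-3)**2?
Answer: 308352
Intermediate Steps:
A = 18 (A = 2*(-3)**2 = 2*9 = 18)
I(c, p) = 18
-12*(-2*I(12, 11) - 256)*(538 - 450) = -12*(-2*18 - 256)*(538 - 450) = -12*(-36 - 256)*88 = -(-3504)*88 = -12*(-25696) = 308352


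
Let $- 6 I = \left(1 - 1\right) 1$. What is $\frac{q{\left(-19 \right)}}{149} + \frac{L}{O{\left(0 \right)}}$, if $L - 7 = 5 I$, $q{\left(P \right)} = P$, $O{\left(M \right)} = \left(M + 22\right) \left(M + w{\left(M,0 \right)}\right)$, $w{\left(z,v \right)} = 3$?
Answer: $- \frac{211}{9834} \approx -0.021456$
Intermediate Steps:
$O{\left(M \right)} = \left(3 + M\right) \left(22 + M\right)$ ($O{\left(M \right)} = \left(M + 22\right) \left(M + 3\right) = \left(22 + M\right) \left(3 + M\right) = \left(3 + M\right) \left(22 + M\right)$)
$I = 0$ ($I = - \frac{\left(1 - 1\right) 1}{6} = - \frac{0 \cdot 1}{6} = \left(- \frac{1}{6}\right) 0 = 0$)
$L = 7$ ($L = 7 + 5 \cdot 0 = 7 + 0 = 7$)
$\frac{q{\left(-19 \right)}}{149} + \frac{L}{O{\left(0 \right)}} = - \frac{19}{149} + \frac{7}{66 + 0^{2} + 25 \cdot 0} = \left(-19\right) \frac{1}{149} + \frac{7}{66 + 0 + 0} = - \frac{19}{149} + \frac{7}{66} = - \frac{211}{9834}$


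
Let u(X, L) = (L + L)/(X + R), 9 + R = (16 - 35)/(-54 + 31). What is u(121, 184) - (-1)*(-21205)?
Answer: -55018511/2595 ≈ -21202.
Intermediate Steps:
R = -188/23 (R = -9 + (16 - 35)/(-54 + 31) = -9 - 19/(-23) = -9 - 19*(-1/23) = -9 + 19/23 = -188/23 ≈ -8.1739)
u(X, L) = 2*L/(-188/23 + X) (u(X, L) = (L + L)/(X - 188/23) = (2*L)/(-188/23 + X) = 2*L/(-188/23 + X))
u(121, 184) - (-1)*(-21205) = 46*184/(-188 + 23*121) - (-1)*(-21205) = 46*184/(-188 + 2783) - 1*21205 = 46*184/2595 - 21205 = 46*184*(1/2595) - 21205 = 8464/2595 - 21205 = -55018511/2595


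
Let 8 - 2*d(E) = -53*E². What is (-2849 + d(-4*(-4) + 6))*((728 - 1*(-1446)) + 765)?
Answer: 29334159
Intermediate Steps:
d(E) = 4 + 53*E²/2 (d(E) = 4 - (-53)*E²/2 = 4 + 53*E²/2)
(-2849 + d(-4*(-4) + 6))*((728 - 1*(-1446)) + 765) = (-2849 + (4 + 53*(-4*(-4) + 6)²/2))*((728 - 1*(-1446)) + 765) = (-2849 + (4 + 53*(16 + 6)²/2))*((728 + 1446) + 765) = (-2849 + (4 + (53/2)*22²))*(2174 + 765) = (-2849 + (4 + (53/2)*484))*2939 = (-2849 + (4 + 12826))*2939 = (-2849 + 12830)*2939 = 9981*2939 = 29334159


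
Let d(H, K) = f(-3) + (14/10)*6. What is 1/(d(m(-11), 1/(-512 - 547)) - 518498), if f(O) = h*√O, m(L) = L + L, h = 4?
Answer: -810140/420049164619 - 25*I*√3/1680196658476 ≈ -1.9287e-6 - 2.5772e-11*I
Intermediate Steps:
m(L) = 2*L
f(O) = 4*√O
d(H, K) = 42/5 + 4*I*√3 (d(H, K) = 4*√(-3) + (14/10)*6 = 4*(I*√3) + (14*(⅒))*6 = 4*I*√3 + (7/5)*6 = 4*I*√3 + 42/5 = 42/5 + 4*I*√3)
1/(d(m(-11), 1/(-512 - 547)) - 518498) = 1/((42/5 + 4*I*√3) - 518498) = 1/(-2592448/5 + 4*I*√3)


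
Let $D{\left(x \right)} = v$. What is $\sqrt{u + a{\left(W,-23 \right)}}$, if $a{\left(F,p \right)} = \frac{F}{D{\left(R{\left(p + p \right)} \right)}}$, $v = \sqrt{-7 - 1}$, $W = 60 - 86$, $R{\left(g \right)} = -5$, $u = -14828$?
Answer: $\frac{\sqrt{-59312 + 26 i \sqrt{2}}}{2} \approx 0.037745 + 121.77 i$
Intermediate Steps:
$W = -26$
$v = 2 i \sqrt{2}$ ($v = \sqrt{-8} = 2 i \sqrt{2} \approx 2.8284 i$)
$D{\left(x \right)} = 2 i \sqrt{2}$
$a{\left(F,p \right)} = - \frac{i F \sqrt{2}}{4}$ ($a{\left(F,p \right)} = \frac{F}{2 i \sqrt{2}} = F \left(- \frac{i \sqrt{2}}{4}\right) = - \frac{i F \sqrt{2}}{4}$)
$\sqrt{u + a{\left(W,-23 \right)}} = \sqrt{-14828 - \frac{1}{4} i \left(-26\right) \sqrt{2}} = \sqrt{-14828 + \frac{13 i \sqrt{2}}{2}}$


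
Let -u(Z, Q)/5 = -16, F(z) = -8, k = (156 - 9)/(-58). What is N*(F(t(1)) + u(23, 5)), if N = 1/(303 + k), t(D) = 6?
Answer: 1392/5809 ≈ 0.23963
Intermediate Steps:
k = -147/58 (k = 147*(-1/58) = -147/58 ≈ -2.5345)
N = 58/17427 (N = 1/(303 - 147/58) = 1/(17427/58) = 58/17427 ≈ 0.0033282)
u(Z, Q) = 80 (u(Z, Q) = -5*(-16) = 80)
N*(F(t(1)) + u(23, 5)) = 58*(-8 + 80)/17427 = (58/17427)*72 = 1392/5809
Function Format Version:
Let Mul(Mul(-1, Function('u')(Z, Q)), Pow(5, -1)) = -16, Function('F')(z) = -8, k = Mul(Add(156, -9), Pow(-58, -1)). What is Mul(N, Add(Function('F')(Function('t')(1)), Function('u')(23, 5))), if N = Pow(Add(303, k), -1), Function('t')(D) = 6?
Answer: Rational(1392, 5809) ≈ 0.23963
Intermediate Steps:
k = Rational(-147, 58) (k = Mul(147, Rational(-1, 58)) = Rational(-147, 58) ≈ -2.5345)
N = Rational(58, 17427) (N = Pow(Add(303, Rational(-147, 58)), -1) = Pow(Rational(17427, 58), -1) = Rational(58, 17427) ≈ 0.0033282)
Function('u')(Z, Q) = 80 (Function('u')(Z, Q) = Mul(-5, -16) = 80)
Mul(N, Add(Function('F')(Function('t')(1)), Function('u')(23, 5))) = Mul(Rational(58, 17427), Add(-8, 80)) = Mul(Rational(58, 17427), 72) = Rational(1392, 5809)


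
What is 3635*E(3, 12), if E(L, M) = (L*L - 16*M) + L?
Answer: -654300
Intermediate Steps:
E(L, M) = L + L² - 16*M (E(L, M) = (L² - 16*M) + L = L + L² - 16*M)
3635*E(3, 12) = 3635*(3 + 3² - 16*12) = 3635*(3 + 9 - 192) = 3635*(-180) = -654300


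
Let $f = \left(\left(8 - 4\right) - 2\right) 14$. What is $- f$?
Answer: $-28$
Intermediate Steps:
$f = 28$ ($f = \left(4 - 2\right) 14 = 2 \cdot 14 = 28$)
$- f = \left(-1\right) 28 = -28$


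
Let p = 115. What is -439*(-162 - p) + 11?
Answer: 121614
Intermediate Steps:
-439*(-162 - p) + 11 = -439*(-162 - 1*115) + 11 = -439*(-162 - 115) + 11 = -439*(-277) + 11 = 121603 + 11 = 121614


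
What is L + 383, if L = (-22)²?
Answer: 867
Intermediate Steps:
L = 484
L + 383 = 484 + 383 = 867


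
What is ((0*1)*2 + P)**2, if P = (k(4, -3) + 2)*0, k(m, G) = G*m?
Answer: 0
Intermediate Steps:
P = 0 (P = (-3*4 + 2)*0 = (-12 + 2)*0 = -10*0 = 0)
((0*1)*2 + P)**2 = ((0*1)*2 + 0)**2 = (0*2 + 0)**2 = (0 + 0)**2 = 0**2 = 0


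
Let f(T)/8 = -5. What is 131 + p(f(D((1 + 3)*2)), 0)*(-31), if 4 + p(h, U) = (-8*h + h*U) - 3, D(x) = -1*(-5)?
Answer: -9572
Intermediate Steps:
D(x) = 5
f(T) = -40 (f(T) = 8*(-5) = -40)
p(h, U) = -7 - 8*h + U*h (p(h, U) = -4 + ((-8*h + h*U) - 3) = -4 + ((-8*h + U*h) - 3) = -4 + (-3 - 8*h + U*h) = -7 - 8*h + U*h)
131 + p(f(D((1 + 3)*2)), 0)*(-31) = 131 + (-7 - 8*(-40) + 0*(-40))*(-31) = 131 + (-7 + 320 + 0)*(-31) = 131 + 313*(-31) = 131 - 9703 = -9572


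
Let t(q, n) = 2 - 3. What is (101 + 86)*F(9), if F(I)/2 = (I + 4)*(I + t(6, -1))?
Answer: 38896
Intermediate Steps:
t(q, n) = -1
F(I) = 2*(-1 + I)*(4 + I) (F(I) = 2*((I + 4)*(I - 1)) = 2*((4 + I)*(-1 + I)) = 2*((-1 + I)*(4 + I)) = 2*(-1 + I)*(4 + I))
(101 + 86)*F(9) = (101 + 86)*(-8 + 2*9**2 + 6*9) = 187*(-8 + 2*81 + 54) = 187*(-8 + 162 + 54) = 187*208 = 38896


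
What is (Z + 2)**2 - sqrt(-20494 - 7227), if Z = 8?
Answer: 100 - I*sqrt(27721) ≈ 100.0 - 166.5*I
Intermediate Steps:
(Z + 2)**2 - sqrt(-20494 - 7227) = (8 + 2)**2 - sqrt(-20494 - 7227) = 10**2 - sqrt(-27721) = 100 - I*sqrt(27721)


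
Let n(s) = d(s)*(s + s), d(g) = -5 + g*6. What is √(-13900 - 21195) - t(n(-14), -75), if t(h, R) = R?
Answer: 75 + I*√35095 ≈ 75.0 + 187.34*I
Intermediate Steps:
d(g) = -5 + 6*g
n(s) = 2*s*(-5 + 6*s) (n(s) = (-5 + 6*s)*(s + s) = (-5 + 6*s)*(2*s) = 2*s*(-5 + 6*s))
√(-13900 - 21195) - t(n(-14), -75) = √(-13900 - 21195) - 1*(-75) = √(-35095) + 75 = I*√35095 + 75 = 75 + I*√35095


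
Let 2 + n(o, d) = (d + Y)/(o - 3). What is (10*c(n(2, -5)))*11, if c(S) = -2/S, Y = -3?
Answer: -110/3 ≈ -36.667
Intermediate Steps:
n(o, d) = -2 + (-3 + d)/(-3 + o) (n(o, d) = -2 + (d - 3)/(o - 3) = -2 + (-3 + d)/(-3 + o))
(10*c(n(2, -5)))*11 = (10*(-2*(-3 + 2)/(3 - 5 - 2*2)))*11 = (10*(-2*(-1/(3 - 5 - 4))))*11 = (10*(-2/((-1*(-6)))))*11 = (10*(-2/6))*11 = (10*(-2*⅙))*11 = (10*(-⅓))*11 = -10/3*11 = -110/3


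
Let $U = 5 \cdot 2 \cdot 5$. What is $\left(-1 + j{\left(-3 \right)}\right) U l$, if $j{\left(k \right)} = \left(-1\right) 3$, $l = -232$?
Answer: $46400$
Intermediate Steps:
$j{\left(k \right)} = -3$
$U = 50$ ($U = 10 \cdot 5 = 50$)
$\left(-1 + j{\left(-3 \right)}\right) U l = \left(-1 - 3\right) 50 \left(-232\right) = \left(-4\right) 50 \left(-232\right) = \left(-200\right) \left(-232\right) = 46400$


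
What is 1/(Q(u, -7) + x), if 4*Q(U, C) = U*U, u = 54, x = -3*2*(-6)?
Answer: 1/765 ≈ 0.0013072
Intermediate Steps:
x = 36 (x = -6*(-6) = 36)
Q(U, C) = U²/4 (Q(U, C) = (U*U)/4 = U²/4)
1/(Q(u, -7) + x) = 1/((¼)*54² + 36) = 1/((¼)*2916 + 36) = 1/(729 + 36) = 1/765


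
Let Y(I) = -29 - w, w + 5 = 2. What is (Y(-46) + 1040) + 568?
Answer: 1582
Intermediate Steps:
w = -3 (w = -5 + 2 = -3)
Y(I) = -26 (Y(I) = -29 - 1*(-3) = -29 + 3 = -26)
(Y(-46) + 1040) + 568 = (-26 + 1040) + 568 = 1014 + 568 = 1582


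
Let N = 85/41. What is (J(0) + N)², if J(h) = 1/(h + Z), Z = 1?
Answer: 15876/1681 ≈ 9.4444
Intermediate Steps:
N = 85/41 (N = 85*(1/41) = 85/41 ≈ 2.0732)
J(h) = 1/(1 + h) (J(h) = 1/(h + 1) = 1/(1 + h))
(J(0) + N)² = (1/(1 + 0) + 85/41)² = (1/1 + 85/41)² = (1 + 85/41)² = (126/41)² = 15876/1681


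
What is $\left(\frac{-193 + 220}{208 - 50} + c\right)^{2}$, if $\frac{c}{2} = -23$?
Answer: $\frac{52432081}{24964} \approx 2100.3$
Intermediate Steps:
$c = -46$ ($c = 2 \left(-23\right) = -46$)
$\left(\frac{-193 + 220}{208 - 50} + c\right)^{2} = \left(\frac{-193 + 220}{208 - 50} - 46\right)^{2} = \left(\frac{27}{158} - 46\right)^{2} = \left(- \frac{7241}{158}\right)^{2} = \frac{52432081}{24964}$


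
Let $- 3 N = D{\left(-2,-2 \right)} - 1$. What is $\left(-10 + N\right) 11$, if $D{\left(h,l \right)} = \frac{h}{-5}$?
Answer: $- \frac{539}{5} \approx -107.8$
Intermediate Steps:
$D{\left(h,l \right)} = - \frac{h}{5}$ ($D{\left(h,l \right)} = h \left(- \frac{1}{5}\right) = - \frac{h}{5}$)
$N = \frac{1}{5}$ ($N = - \frac{\left(- \frac{1}{5}\right) \left(-2\right) - 1}{3} = - \frac{\frac{2}{5} - 1}{3} = \left(- \frac{1}{3}\right) \left(- \frac{3}{5}\right) = \frac{1}{5} \approx 0.2$)
$\left(-10 + N\right) 11 = \left(-10 + \frac{1}{5}\right) 11 = \left(- \frac{49}{5}\right) 11 = - \frac{539}{5}$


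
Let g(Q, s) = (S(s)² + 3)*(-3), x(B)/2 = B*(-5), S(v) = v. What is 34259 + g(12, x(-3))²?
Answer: 7372940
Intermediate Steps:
x(B) = -10*B (x(B) = 2*(B*(-5)) = 2*(-5*B) = -10*B)
g(Q, s) = -9 - 3*s² (g(Q, s) = (s² + 3)*(-3) = (3 + s²)*(-3) = -9 - 3*s²)
34259 + g(12, x(-3))² = 34259 + (-9 - 3*(-10*(-3))²)² = 34259 + (-9 - 3*30²)² = 34259 + (-9 - 3*900)² = 34259 + (-9 - 2700)² = 34259 + (-2709)² = 34259 + 7338681 = 7372940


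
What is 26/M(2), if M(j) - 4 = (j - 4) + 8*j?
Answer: 13/9 ≈ 1.4444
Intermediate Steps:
M(j) = 9*j (M(j) = 4 + ((j - 4) + 8*j) = 4 + ((-4 + j) + 8*j) = 4 + (-4 + 9*j) = 9*j)
26/M(2) = 26/((9*2)) = 26/18 = 26*(1/18) = 13/9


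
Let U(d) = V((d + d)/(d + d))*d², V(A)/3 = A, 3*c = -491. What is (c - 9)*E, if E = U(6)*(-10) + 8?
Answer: 555296/3 ≈ 1.8510e+5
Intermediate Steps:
c = -491/3 (c = (⅓)*(-491) = -491/3 ≈ -163.67)
V(A) = 3*A
U(d) = 3*d² (U(d) = (3*((d + d)/(d + d)))*d² = (3*((2*d)/((2*d))))*d² = (3*((2*d)*(1/(2*d))))*d² = (3*1)*d² = 3*d²)
E = -1072 (E = (3*6²)*(-10) + 8 = (3*36)*(-10) + 8 = 108*(-10) + 8 = -1080 + 8 = -1072)
(c - 9)*E = (-491/3 - 9)*(-1072) = -518/3*(-1072) = 555296/3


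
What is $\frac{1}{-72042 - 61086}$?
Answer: $- \frac{1}{133128} \approx -7.5116 \cdot 10^{-6}$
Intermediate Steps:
$\frac{1}{-72042 - 61086} = \frac{1}{-133128} = - \frac{1}{133128}$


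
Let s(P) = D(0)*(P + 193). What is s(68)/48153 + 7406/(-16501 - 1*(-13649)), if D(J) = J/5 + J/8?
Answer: -161/62 ≈ -2.5968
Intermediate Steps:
D(J) = 13*J/40 (D(J) = J*(⅕) + J*(⅛) = J/5 + J/8 = 13*J/40)
s(P) = 0 (s(P) = ((13/40)*0)*(P + 193) = 0*(193 + P) = 0)
s(68)/48153 + 7406/(-16501 - 1*(-13649)) = 0/48153 + 7406/(-16501 - 1*(-13649)) = 0*(1/48153) + 7406/(-16501 + 13649) = 0 + 7406/(-2852) = 0 + 7406*(-1/2852) = 0 - 161/62 = -161/62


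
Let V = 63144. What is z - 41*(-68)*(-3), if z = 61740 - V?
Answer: -9768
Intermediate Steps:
z = -1404 (z = 61740 - 1*63144 = 61740 - 63144 = -1404)
z - 41*(-68)*(-3) = -1404 - 41*(-68)*(-3) = -1404 - (-2788)*(-3) = -1404 - 1*8364 = -1404 - 8364 = -9768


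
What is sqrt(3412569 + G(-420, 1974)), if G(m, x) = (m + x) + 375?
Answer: sqrt(3414498) ≈ 1847.8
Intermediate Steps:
G(m, x) = 375 + m + x
sqrt(3412569 + G(-420, 1974)) = sqrt(3412569 + (375 - 420 + 1974)) = sqrt(3412569 + 1929) = sqrt(3414498)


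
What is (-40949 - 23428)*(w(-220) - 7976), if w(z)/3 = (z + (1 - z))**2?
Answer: 513277821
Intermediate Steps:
w(z) = 3 (w(z) = 3*(z + (1 - z))**2 = 3*1**2 = 3*1 = 3)
(-40949 - 23428)*(w(-220) - 7976) = (-40949 - 23428)*(3 - 7976) = -64377*(-7973) = 513277821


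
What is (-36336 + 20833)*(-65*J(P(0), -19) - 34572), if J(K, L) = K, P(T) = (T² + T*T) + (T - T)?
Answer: 535969716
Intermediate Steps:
P(T) = 2*T² (P(T) = (T² + T²) + 0 = 2*T² + 0 = 2*T²)
(-36336 + 20833)*(-65*J(P(0), -19) - 34572) = (-36336 + 20833)*(-130*0² - 34572) = -15503*(-130*0 - 34572) = -15503*(-65*0 - 34572) = -15503*(0 - 34572) = -15503*(-34572) = 535969716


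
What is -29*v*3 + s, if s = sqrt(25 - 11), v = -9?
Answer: 783 + sqrt(14) ≈ 786.74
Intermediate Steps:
s = sqrt(14) ≈ 3.7417
-29*v*3 + s = -(-261)*3 + sqrt(14) = -29*(-27) + sqrt(14) = 783 + sqrt(14)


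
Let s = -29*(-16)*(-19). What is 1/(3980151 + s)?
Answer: 1/3971335 ≈ 2.5180e-7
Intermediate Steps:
s = -8816 (s = 464*(-19) = -8816)
1/(3980151 + s) = 1/(3980151 - 8816) = 1/3971335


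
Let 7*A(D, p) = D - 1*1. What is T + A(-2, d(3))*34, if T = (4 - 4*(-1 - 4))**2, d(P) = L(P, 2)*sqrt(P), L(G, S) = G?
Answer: 3930/7 ≈ 561.43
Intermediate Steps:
d(P) = P**(3/2) (d(P) = P*sqrt(P) = P**(3/2))
A(D, p) = -1/7 + D/7 (A(D, p) = (D - 1*1)/7 = (D - 1)/7 = (-1 + D)/7 = -1/7 + D/7)
T = 576 (T = (4 - 4*(-5))**2 = (4 + 20)**2 = 24**2 = 576)
T + A(-2, d(3))*34 = 576 + (-1/7 + (1/7)*(-2))*34 = 576 + (-1/7 - 2/7)*34 = 576 - 3/7*34 = 576 - 102/7 = 3930/7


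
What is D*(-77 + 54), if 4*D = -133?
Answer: 3059/4 ≈ 764.75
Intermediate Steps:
D = -133/4 (D = (¼)*(-133) = -133/4 ≈ -33.250)
D*(-77 + 54) = -133*(-77 + 54)/4 = -133/4*(-23) = 3059/4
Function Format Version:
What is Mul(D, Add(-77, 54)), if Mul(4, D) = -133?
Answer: Rational(3059, 4) ≈ 764.75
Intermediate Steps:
D = Rational(-133, 4) (D = Mul(Rational(1, 4), -133) = Rational(-133, 4) ≈ -33.250)
Mul(D, Add(-77, 54)) = Mul(Rational(-133, 4), Add(-77, 54)) = Mul(Rational(-133, 4), -23) = Rational(3059, 4)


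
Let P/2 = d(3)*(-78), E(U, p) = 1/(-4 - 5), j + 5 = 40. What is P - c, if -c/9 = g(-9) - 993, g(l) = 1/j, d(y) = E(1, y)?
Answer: -936538/105 ≈ -8919.4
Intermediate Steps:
j = 35 (j = -5 + 40 = 35)
E(U, p) = -⅑ (E(U, p) = 1/(-9) = -⅑)
d(y) = -⅑
g(l) = 1/35
P = 52/3 (P = 2*(-⅑*(-78)) = 2*(26/3) = 52/3 ≈ 17.333)
c = 312786/35 (c = -9*(1/35 - 993) = -9*(-34754/35) = 312786/35 ≈ 8936.8)
P - c = 52/3 - 1*312786/35 = 52/3 - 312786/35 = -936538/105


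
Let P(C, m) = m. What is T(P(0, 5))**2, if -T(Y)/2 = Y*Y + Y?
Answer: 3600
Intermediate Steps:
T(Y) = -2*Y - 2*Y**2 (T(Y) = -2*(Y*Y + Y) = -2*(Y**2 + Y) = -2*(Y + Y**2) = -2*Y - 2*Y**2)
T(P(0, 5))**2 = (-2*5*(1 + 5))**2 = (-2*5*6)**2 = (-60)**2 = 3600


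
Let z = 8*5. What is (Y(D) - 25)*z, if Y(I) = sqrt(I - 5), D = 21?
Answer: -840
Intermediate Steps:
Y(I) = sqrt(-5 + I)
z = 40
(Y(D) - 25)*z = (sqrt(-5 + 21) - 25)*40 = (sqrt(16) - 25)*40 = (4 - 25)*40 = -21*40 = -840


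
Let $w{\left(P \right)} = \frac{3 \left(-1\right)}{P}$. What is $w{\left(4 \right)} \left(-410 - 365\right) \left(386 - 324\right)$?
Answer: $\frac{72075}{2} \approx 36038.0$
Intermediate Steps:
$w{\left(P \right)} = - \frac{3}{P}$
$w{\left(4 \right)} \left(-410 - 365\right) \left(386 - 324\right) = - \frac{3}{4} \left(-410 - 365\right) \left(386 - 324\right) = \left(-3\right) \frac{1}{4} \left(\left(-775\right) 62\right) = \left(- \frac{3}{4}\right) \left(-48050\right) = \frac{72075}{2}$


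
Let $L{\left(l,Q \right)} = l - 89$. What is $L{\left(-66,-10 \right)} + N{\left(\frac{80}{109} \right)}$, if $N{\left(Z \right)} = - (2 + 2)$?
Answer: $-159$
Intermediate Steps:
$L{\left(l,Q \right)} = -89 + l$
$N{\left(Z \right)} = -4$ ($N{\left(Z \right)} = \left(-1\right) 4 = -4$)
$L{\left(-66,-10 \right)} + N{\left(\frac{80}{109} \right)} = \left(-89 - 66\right) - 4 = -155 - 4 = -159$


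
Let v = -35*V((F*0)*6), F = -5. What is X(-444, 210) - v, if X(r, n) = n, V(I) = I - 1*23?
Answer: -595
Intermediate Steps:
V(I) = -23 + I (V(I) = I - 23 = -23 + I)
v = 805 (v = -35*(-23 - 5*0*6) = -35*(-23 + 0*6) = -35*(-23 + 0) = -35*(-23) = 805)
X(-444, 210) - v = 210 - 1*805 = 210 - 805 = -595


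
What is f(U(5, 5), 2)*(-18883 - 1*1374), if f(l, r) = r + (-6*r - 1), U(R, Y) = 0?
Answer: 222827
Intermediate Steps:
f(l, r) = -1 - 5*r (f(l, r) = r + (-1 - 6*r) = -1 - 5*r)
f(U(5, 5), 2)*(-18883 - 1*1374) = (-1 - 5*2)*(-18883 - 1*1374) = (-1 - 10)*(-18883 - 1374) = -11*(-20257) = 222827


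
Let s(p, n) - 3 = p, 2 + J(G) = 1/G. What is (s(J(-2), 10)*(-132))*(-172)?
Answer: 11352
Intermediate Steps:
J(G) = -2 + 1/G
s(p, n) = 3 + p
(s(J(-2), 10)*(-132))*(-172) = ((3 + (-2 + 1/(-2)))*(-132))*(-172) = ((3 + (-2 - ½))*(-132))*(-172) = ((3 - 5/2)*(-132))*(-172) = ((½)*(-132))*(-172) = -66*(-172) = 11352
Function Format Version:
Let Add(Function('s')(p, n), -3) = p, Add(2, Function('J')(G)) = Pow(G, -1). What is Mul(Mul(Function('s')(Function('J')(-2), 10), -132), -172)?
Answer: 11352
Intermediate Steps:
Function('J')(G) = Add(-2, Pow(G, -1))
Function('s')(p, n) = Add(3, p)
Mul(Mul(Function('s')(Function('J')(-2), 10), -132), -172) = Mul(Mul(Add(3, Add(-2, Pow(-2, -1))), -132), -172) = Mul(Mul(Add(3, Add(-2, Rational(-1, 2))), -132), -172) = Mul(Mul(Add(3, Rational(-5, 2)), -132), -172) = Mul(Mul(Rational(1, 2), -132), -172) = Mul(-66, -172) = 11352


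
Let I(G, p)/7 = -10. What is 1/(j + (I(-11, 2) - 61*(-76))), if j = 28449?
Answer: 1/33015 ≈ 3.0289e-5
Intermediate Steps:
I(G, p) = -70 (I(G, p) = 7*(-10) = -70)
1/(j + (I(-11, 2) - 61*(-76))) = 1/(28449 + (-70 - 61*(-76))) = 1/(28449 + (-70 + 4636)) = 1/(28449 + 4566) = 1/33015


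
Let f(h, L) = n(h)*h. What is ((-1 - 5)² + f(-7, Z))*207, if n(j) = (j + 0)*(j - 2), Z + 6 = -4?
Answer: -83835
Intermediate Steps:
Z = -10 (Z = -6 - 4 = -10)
n(j) = j*(-2 + j)
f(h, L) = h²*(-2 + h) (f(h, L) = (h*(-2 + h))*h = h²*(-2 + h))
((-1 - 5)² + f(-7, Z))*207 = ((-1 - 5)² + (-7)²*(-2 - 7))*207 = ((-6)² + 49*(-9))*207 = (36 - 441)*207 = -405*207 = -83835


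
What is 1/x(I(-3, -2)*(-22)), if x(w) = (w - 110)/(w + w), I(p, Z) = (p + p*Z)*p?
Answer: 9/2 ≈ 4.5000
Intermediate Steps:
I(p, Z) = p*(p + Z*p) (I(p, Z) = (p + Z*p)*p = p*(p + Z*p))
x(w) = (-110 + w)/(2*w) (x(w) = (-110 + w)/((2*w)) = (-110 + w)*(1/(2*w)) = (-110 + w)/(2*w))
1/x(I(-3, -2)*(-22)) = 1/((-110 + ((-3)²*(1 - 2))*(-22))/(2*((((-3)²*(1 - 2))*(-22))))) = 1/((-110 + (9*(-1))*(-22))/(2*(((9*(-1))*(-22))))) = 1/((-110 - 9*(-22))/(2*((-9*(-22))))) = 1/((½)*(-110 + 198)/198) = 1/((½)*(1/198)*88) = 1/(2/9) = 9/2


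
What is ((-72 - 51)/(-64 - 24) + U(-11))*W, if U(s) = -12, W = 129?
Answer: -120357/88 ≈ -1367.7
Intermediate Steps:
((-72 - 51)/(-64 - 24) + U(-11))*W = ((-72 - 51)/(-64 - 24) - 12)*129 = (-123/(-88) - 12)*129 = (-123*(-1/88) - 12)*129 = (123/88 - 12)*129 = -933/88*129 = -120357/88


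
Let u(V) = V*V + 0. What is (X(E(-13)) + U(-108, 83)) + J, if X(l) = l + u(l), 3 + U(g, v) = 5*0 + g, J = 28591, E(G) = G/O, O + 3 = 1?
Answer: 114115/4 ≈ 28529.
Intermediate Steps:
O = -2 (O = -3 + 1 = -2)
u(V) = V² (u(V) = V² + 0 = V²)
E(G) = -G/2 (E(G) = G/(-2) = G*(-½) = -G/2)
U(g, v) = -3 + g (U(g, v) = -3 + (5*0 + g) = -3 + (0 + g) = -3 + g)
X(l) = l + l²
(X(E(-13)) + U(-108, 83)) + J = ((-½*(-13))*(1 - ½*(-13)) + (-3 - 108)) + 28591 = (13*(1 + 13/2)/2 - 111) + 28591 = ((13/2)*(15/2) - 111) + 28591 = (195/4 - 111) + 28591 = -249/4 + 28591 = 114115/4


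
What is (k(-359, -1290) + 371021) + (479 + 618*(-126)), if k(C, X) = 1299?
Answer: 294931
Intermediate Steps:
(k(-359, -1290) + 371021) + (479 + 618*(-126)) = (1299 + 371021) + (479 + 618*(-126)) = 372320 + (479 - 77868) = 372320 - 77389 = 294931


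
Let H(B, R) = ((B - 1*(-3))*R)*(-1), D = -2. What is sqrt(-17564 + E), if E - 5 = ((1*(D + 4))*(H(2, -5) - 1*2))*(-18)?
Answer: 9*I*sqrt(227) ≈ 135.6*I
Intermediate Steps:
H(B, R) = -R*(3 + B) (H(B, R) = ((B + 3)*R)*(-1) = ((3 + B)*R)*(-1) = (R*(3 + B))*(-1) = -R*(3 + B))
E = -823 (E = 5 + ((1*(-2 + 4))*(-1*(-5)*(3 + 2) - 1*2))*(-18) = 5 + ((1*2)*(-1*(-5)*5 - 2))*(-18) = 5 + (2*(25 - 2))*(-18) = 5 + (2*23)*(-18) = 5 + 46*(-18) = 5 - 828 = -823)
sqrt(-17564 + E) = sqrt(-17564 - 823) = sqrt(-18387) = 9*I*sqrt(227)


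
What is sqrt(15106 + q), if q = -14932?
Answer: sqrt(174) ≈ 13.191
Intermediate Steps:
sqrt(15106 + q) = sqrt(15106 - 14932) = sqrt(174)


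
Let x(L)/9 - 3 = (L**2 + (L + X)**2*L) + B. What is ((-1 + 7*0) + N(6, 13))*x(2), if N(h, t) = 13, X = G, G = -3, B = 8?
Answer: 1836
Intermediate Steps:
X = -3
x(L) = 99 + 9*L**2 + 9*L*(-3 + L)**2 (x(L) = 27 + 9*((L**2 + (L - 3)**2*L) + 8) = 27 + 9*((L**2 + (-3 + L)**2*L) + 8) = 27 + 9*((L**2 + L*(-3 + L)**2) + 8) = 27 + 9*(8 + L**2 + L*(-3 + L)**2) = 27 + (72 + 9*L**2 + 9*L*(-3 + L)**2) = 99 + 9*L**2 + 9*L*(-3 + L)**2)
((-1 + 7*0) + N(6, 13))*x(2) = ((-1 + 7*0) + 13)*(99 + 9*2**2 + 9*2*(-3 + 2)**2) = ((-1 + 0) + 13)*(99 + 9*4 + 9*2*(-1)**2) = (-1 + 13)*(99 + 36 + 9*2*1) = 12*(99 + 36 + 18) = 12*153 = 1836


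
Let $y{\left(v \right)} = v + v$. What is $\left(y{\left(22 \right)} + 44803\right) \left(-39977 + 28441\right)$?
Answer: $-517354992$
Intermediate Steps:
$y{\left(v \right)} = 2 v$
$\left(y{\left(22 \right)} + 44803\right) \left(-39977 + 28441\right) = \left(2 \cdot 22 + 44803\right) \left(-39977 + 28441\right) = \left(44 + 44803\right) \left(-11536\right) = 44847 \left(-11536\right) = -517354992$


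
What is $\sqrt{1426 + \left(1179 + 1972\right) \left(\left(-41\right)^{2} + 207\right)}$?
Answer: $\sqrt{5950514} \approx 2439.4$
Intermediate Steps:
$\sqrt{1426 + \left(1179 + 1972\right) \left(\left(-41\right)^{2} + 207\right)} = \sqrt{1426 + 3151 \left(1681 + 207\right)} = \sqrt{1426 + 3151 \cdot 1888} = \sqrt{1426 + 5949088} = \sqrt{5950514}$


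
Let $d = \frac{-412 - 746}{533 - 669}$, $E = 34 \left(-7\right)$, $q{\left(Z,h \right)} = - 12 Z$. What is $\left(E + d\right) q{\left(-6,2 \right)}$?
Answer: $- \frac{280890}{17} \approx -16523.0$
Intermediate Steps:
$E = -238$
$d = \frac{579}{68}$ ($d = - \frac{1158}{-136} = \left(-1158\right) \left(- \frac{1}{136}\right) = \frac{579}{68} \approx 8.5147$)
$\left(E + d\right) q{\left(-6,2 \right)} = \left(-238 + \frac{579}{68}\right) \left(\left(-12\right) \left(-6\right)\right) = \left(- \frac{15605}{68}\right) 72 = - \frac{280890}{17}$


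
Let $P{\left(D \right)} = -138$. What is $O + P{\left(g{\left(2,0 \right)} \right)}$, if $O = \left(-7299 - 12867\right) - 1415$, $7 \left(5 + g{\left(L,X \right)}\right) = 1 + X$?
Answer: $-21719$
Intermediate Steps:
$g{\left(L,X \right)} = - \frac{34}{7} + \frac{X}{7}$ ($g{\left(L,X \right)} = -5 + \frac{1 + X}{7} = -5 + \left(\frac{1}{7} + \frac{X}{7}\right) = - \frac{34}{7} + \frac{X}{7}$)
$O = -21581$ ($O = -20166 - 1415 = -21581$)
$O + P{\left(g{\left(2,0 \right)} \right)} = -21581 - 138 = -21719$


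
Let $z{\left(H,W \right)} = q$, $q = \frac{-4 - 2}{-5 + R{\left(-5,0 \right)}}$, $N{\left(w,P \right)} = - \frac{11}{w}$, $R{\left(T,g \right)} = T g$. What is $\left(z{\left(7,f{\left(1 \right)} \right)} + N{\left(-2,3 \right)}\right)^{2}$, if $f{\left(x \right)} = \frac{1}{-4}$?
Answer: $\frac{4489}{100} \approx 44.89$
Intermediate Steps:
$f{\left(x \right)} = - \frac{1}{4}$
$q = \frac{6}{5}$ ($q = \frac{-4 - 2}{-5 - 0} = - \frac{6}{-5 + 0} = - \frac{6}{-5} = \left(-6\right) \left(- \frac{1}{5}\right) = \frac{6}{5} \approx 1.2$)
$z{\left(H,W \right)} = \frac{6}{5}$
$\left(z{\left(7,f{\left(1 \right)} \right)} + N{\left(-2,3 \right)}\right)^{2} = \left(\frac{6}{5} - \frac{11}{-2}\right)^{2} = \left(\frac{6}{5} - - \frac{11}{2}\right)^{2} = \left(\frac{6}{5} + \frac{11}{2}\right)^{2} = \left(\frac{67}{10}\right)^{2} = \frac{4489}{100}$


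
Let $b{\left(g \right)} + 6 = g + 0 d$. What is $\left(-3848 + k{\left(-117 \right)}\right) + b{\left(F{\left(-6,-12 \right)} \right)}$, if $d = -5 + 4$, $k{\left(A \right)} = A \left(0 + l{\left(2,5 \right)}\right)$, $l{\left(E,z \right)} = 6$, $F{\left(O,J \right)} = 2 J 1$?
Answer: $-4580$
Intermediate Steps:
$F{\left(O,J \right)} = 2 J$
$k{\left(A \right)} = 6 A$ ($k{\left(A \right)} = A \left(0 + 6\right) = A 6 = 6 A$)
$d = -1$
$b{\left(g \right)} = -6 + g$ ($b{\left(g \right)} = -6 + \left(g + 0 \left(-1\right)\right) = -6 + \left(g + 0\right) = -6 + g$)
$\left(-3848 + k{\left(-117 \right)}\right) + b{\left(F{\left(-6,-12 \right)} \right)} = \left(-3848 + 6 \left(-117\right)\right) + \left(-6 + 2 \left(-12\right)\right) = \left(-3848 - 702\right) - 30 = -4550 - 30 = -4580$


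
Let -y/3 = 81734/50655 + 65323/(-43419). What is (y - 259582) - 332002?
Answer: -144569369449647/244376605 ≈ -5.9158e+5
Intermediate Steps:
y = -79957327/244376605 (y = -3*(81734/50655 + 65323/(-43419)) = -3*(81734*(1/50655) + 65323*(-1/43419)) = -3*(81734/50655 - 65323/43419) = -3*79957327/733129815 = -79957327/244376605 ≈ -0.32719)
(y - 259582) - 332002 = (-79957327/244376605 - 259582) - 332002 = -63435847836437/244376605 - 332002 = -144569369449647/244376605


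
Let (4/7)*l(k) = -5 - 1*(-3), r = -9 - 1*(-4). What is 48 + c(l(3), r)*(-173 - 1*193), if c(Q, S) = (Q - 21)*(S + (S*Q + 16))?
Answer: 511215/2 ≈ 2.5561e+5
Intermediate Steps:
r = -5 (r = -9 + 4 = -5)
l(k) = -7/2 (l(k) = 7*(-5 - 1*(-3))/4 = 7*(-5 + 3)/4 = (7/4)*(-2) = -7/2)
c(Q, S) = (-21 + Q)*(16 + S + Q*S) (c(Q, S) = (-21 + Q)*(S + (Q*S + 16)) = (-21 + Q)*(S + (16 + Q*S)) = (-21 + Q)*(16 + S + Q*S))
48 + c(l(3), r)*(-173 - 1*193) = 48 + (-336 - 21*(-5) + 16*(-7/2) - 5*(-7/2)² - 20*(-7/2)*(-5))*(-173 - 1*193) = 48 + (-336 + 105 - 56 - 5*49/4 - 350)*(-173 - 193) = 48 + (-336 + 105 - 56 - 245/4 - 350)*(-366) = 48 - 2793/4*(-366) = 48 + 511119/2 = 511215/2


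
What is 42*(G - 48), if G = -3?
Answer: -2142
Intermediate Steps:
42*(G - 48) = 42*(-3 - 48) = 42*(-51) = -2142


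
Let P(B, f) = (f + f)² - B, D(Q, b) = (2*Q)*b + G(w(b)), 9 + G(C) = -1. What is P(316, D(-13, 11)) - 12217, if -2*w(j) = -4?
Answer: 337931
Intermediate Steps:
w(j) = 2 (w(j) = -½*(-4) = 2)
G(C) = -10 (G(C) = -9 - 1 = -10)
D(Q, b) = -10 + 2*Q*b (D(Q, b) = (2*Q)*b - 10 = 2*Q*b - 10 = -10 + 2*Q*b)
P(B, f) = -B + 4*f² (P(B, f) = (2*f)² - B = 4*f² - B = -B + 4*f²)
P(316, D(-13, 11)) - 12217 = (-1*316 + 4*(-10 + 2*(-13)*11)²) - 12217 = (-316 + 4*(-10 - 286)²) - 12217 = (-316 + 4*(-296)²) - 12217 = (-316 + 4*87616) - 12217 = (-316 + 350464) - 12217 = 350148 - 12217 = 337931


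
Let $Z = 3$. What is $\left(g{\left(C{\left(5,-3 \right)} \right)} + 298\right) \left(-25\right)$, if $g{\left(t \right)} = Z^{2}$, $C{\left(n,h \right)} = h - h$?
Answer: $-7675$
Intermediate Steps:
$C{\left(n,h \right)} = 0$
$g{\left(t \right)} = 9$ ($g{\left(t \right)} = 3^{2} = 9$)
$\left(g{\left(C{\left(5,-3 \right)} \right)} + 298\right) \left(-25\right) = \left(9 + 298\right) \left(-25\right) = 307 \left(-25\right) = -7675$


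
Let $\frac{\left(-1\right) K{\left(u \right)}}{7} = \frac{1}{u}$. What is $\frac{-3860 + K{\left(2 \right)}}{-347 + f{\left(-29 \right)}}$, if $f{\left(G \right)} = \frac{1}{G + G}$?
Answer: $\frac{224083}{20127} \approx 11.133$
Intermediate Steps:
$K{\left(u \right)} = - \frac{7}{u}$
$f{\left(G \right)} = \frac{1}{2 G}$
$\frac{-3860 + K{\left(2 \right)}}{-347 + f{\left(-29 \right)}} = \frac{-3860 - \frac{7}{2}}{-347 + \frac{1}{2 \left(-29\right)}} = \frac{-3860 - \frac{7}{2}}{-347 + \frac{1}{2} \left(- \frac{1}{29}\right)} = \frac{-3860 - \frac{7}{2}}{-347 - \frac{1}{58}} = - \frac{7727}{2 \left(- \frac{20127}{58}\right)} = \left(- \frac{7727}{2}\right) \left(- \frac{58}{20127}\right) = \frac{224083}{20127}$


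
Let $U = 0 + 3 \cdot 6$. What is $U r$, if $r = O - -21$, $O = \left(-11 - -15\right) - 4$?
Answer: $378$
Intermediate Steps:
$O = 0$ ($O = \left(-11 + 15\right) - 4 = 4 - 4 = 0$)
$U = 18$ ($U = 0 + 18 = 18$)
$r = 21$ ($r = 0 - -21 = 0 + 21 = 21$)
$U r = 18 \cdot 21 = 378$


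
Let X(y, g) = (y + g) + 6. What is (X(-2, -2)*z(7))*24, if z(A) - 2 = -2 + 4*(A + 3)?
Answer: 1920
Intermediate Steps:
X(y, g) = 6 + g + y (X(y, g) = (g + y) + 6 = 6 + g + y)
z(A) = 12 + 4*A (z(A) = 2 + (-2 + 4*(A + 3)) = 2 + (-2 + 4*(3 + A)) = 2 + (-2 + (12 + 4*A)) = 2 + (10 + 4*A) = 12 + 4*A)
(X(-2, -2)*z(7))*24 = ((6 - 2 - 2)*(12 + 4*7))*24 = (2*(12 + 28))*24 = (2*40)*24 = 80*24 = 1920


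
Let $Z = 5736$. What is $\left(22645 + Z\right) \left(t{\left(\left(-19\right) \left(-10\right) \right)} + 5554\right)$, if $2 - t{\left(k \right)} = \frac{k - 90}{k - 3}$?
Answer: $\frac{29484226232}{187} \approx 1.5767 \cdot 10^{8}$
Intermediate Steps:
$t{\left(k \right)} = 2 - \frac{-90 + k}{-3 + k}$ ($t{\left(k \right)} = 2 - \frac{k - 90}{k - 3} = 2 - \frac{-90 + k}{-3 + k}$)
$\left(22645 + Z\right) \left(t{\left(\left(-19\right) \left(-10\right) \right)} + 5554\right) = \left(22645 + 5736\right) \left(\frac{84 - -190}{-3 - -190} + 5554\right) = 28381 \left(\frac{84 + 190}{-3 + 190} + 5554\right) = 28381 \left(\frac{1}{187} \cdot 274 + 5554\right) = 28381 \left(\frac{274}{187} + 5554\right) = 28381 \cdot \frac{1038872}{187} = \frac{29484226232}{187}$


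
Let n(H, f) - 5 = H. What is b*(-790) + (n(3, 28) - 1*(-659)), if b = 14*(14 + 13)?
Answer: -297953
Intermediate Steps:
b = 378 (b = 14*27 = 378)
n(H, f) = 5 + H
b*(-790) + (n(3, 28) - 1*(-659)) = 378*(-790) + ((5 + 3) - 1*(-659)) = -298620 + (8 + 659) = -298620 + 667 = -297953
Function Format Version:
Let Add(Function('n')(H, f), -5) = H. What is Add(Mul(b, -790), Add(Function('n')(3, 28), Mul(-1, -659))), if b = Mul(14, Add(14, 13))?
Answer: -297953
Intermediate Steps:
b = 378 (b = Mul(14, 27) = 378)
Function('n')(H, f) = Add(5, H)
Add(Mul(b, -790), Add(Function('n')(3, 28), Mul(-1, -659))) = Add(Mul(378, -790), Add(Add(5, 3), Mul(-1, -659))) = Add(-298620, Add(8, 659)) = Add(-298620, 667) = -297953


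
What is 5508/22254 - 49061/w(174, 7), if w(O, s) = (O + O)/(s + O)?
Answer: -32935752605/1290732 ≈ -25517.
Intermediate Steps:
w(O, s) = 2*O/(O + s) (w(O, s) = (2*O)/(O + s) = 2*O/(O + s))
5508/22254 - 49061/w(174, 7) = 5508/22254 - 49061/(2*174/(174 + 7)) = 5508*(1/22254) - 49061/(2*174/181) = 918/3709 - 49061/(2*174*(1/181)) = 918/3709 - 49061/348/181 = 918/3709 - 49061*181/348 = 918/3709 - 8880041/348 = -32935752605/1290732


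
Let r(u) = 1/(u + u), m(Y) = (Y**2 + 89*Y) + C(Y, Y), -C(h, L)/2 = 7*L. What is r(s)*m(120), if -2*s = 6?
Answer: -3900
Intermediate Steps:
C(h, L) = -14*L
m(Y) = Y**2 + 75*Y (m(Y) = (Y**2 + 89*Y) - 14*Y = Y**2 + 75*Y)
s = -3 (s = -1/2*6 = -3)
r(u) = 1/(2*u)
r(s)*m(120) = ((1/2)/(-3))*(120*(75 + 120)) = ((1/2)*(-1/3))*(120*195) = -1/6*23400 = -3900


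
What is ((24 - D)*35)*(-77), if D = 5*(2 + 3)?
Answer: 2695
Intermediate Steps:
D = 25 (D = 5*5 = 25)
((24 - D)*35)*(-77) = ((24 - 1*25)*35)*(-77) = ((24 - 25)*35)*(-77) = -1*35*(-77) = -35*(-77) = 2695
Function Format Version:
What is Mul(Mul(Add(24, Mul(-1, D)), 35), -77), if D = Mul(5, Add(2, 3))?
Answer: 2695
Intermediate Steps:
D = 25 (D = Mul(5, 5) = 25)
Mul(Mul(Add(24, Mul(-1, D)), 35), -77) = Mul(Mul(Add(24, Mul(-1, 25)), 35), -77) = Mul(Mul(Add(24, -25), 35), -77) = Mul(Mul(-1, 35), -77) = Mul(-35, -77) = 2695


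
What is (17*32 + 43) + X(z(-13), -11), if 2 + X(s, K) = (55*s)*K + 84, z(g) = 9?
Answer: -4776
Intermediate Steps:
X(s, K) = 82 + 55*K*s (X(s, K) = -2 + ((55*s)*K + 84) = -2 + (55*K*s + 84) = -2 + (84 + 55*K*s) = 82 + 55*K*s)
(17*32 + 43) + X(z(-13), -11) = (17*32 + 43) + (82 + 55*(-11)*9) = (544 + 43) + (82 - 5445) = 587 - 5363 = -4776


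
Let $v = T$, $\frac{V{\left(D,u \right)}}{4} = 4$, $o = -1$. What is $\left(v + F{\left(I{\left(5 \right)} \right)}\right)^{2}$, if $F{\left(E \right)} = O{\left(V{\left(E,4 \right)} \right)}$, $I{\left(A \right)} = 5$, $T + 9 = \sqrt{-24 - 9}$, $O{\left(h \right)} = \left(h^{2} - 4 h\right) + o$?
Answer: $\left(182 + i \sqrt{33}\right)^{2} \approx 33091.0 + 2091.0 i$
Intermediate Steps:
$V{\left(D,u \right)} = 16$ ($V{\left(D,u \right)} = 4 \cdot 4 = 16$)
$O{\left(h \right)} = -1 + h^{2} - 4 h$ ($O{\left(h \right)} = \left(h^{2} - 4 h\right) - 1 = -1 + h^{2} - 4 h$)
$T = -9 + i \sqrt{33}$ ($T = -9 + \sqrt{-24 - 9} = -9 + \sqrt{-33} = -9 + i \sqrt{33} \approx -9.0 + 5.7446 i$)
$F{\left(E \right)} = 191$ ($F{\left(E \right)} = -1 + 16^{2} - 64 = -1 + 256 - 64 = 191$)
$v = -9 + i \sqrt{33} \approx -9.0 + 5.7446 i$
$\left(v + F{\left(I{\left(5 \right)} \right)}\right)^{2} = \left(\left(-9 + i \sqrt{33}\right) + 191\right)^{2} = \left(182 + i \sqrt{33}\right)^{2}$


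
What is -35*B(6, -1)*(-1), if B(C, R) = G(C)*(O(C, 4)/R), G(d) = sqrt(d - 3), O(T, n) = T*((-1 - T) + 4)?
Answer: 630*sqrt(3) ≈ 1091.2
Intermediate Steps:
O(T, n) = T*(3 - T)
G(d) = sqrt(-3 + d)
B(C, R) = C*sqrt(-3 + C)*(3 - C)/R (B(C, R) = sqrt(-3 + C)*((C*(3 - C))/R) = sqrt(-3 + C)*(C*(3 - C)/R) = C*sqrt(-3 + C)*(3 - C)/R)
-35*B(6, -1)*(-1) = -(-35)*6*(-3 + 6)**(3/2)/(-1)*(-1) = -(-35)*6*(-1)*3**(3/2)*(-1) = -(-35)*6*(-1)*3*sqrt(3)*(-1) = -630*sqrt(3)*(-1) = 630*sqrt(3)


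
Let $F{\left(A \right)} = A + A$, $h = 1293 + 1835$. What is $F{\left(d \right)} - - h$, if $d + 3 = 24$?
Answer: $3170$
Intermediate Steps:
$h = 3128$
$d = 21$ ($d = -3 + 24 = 21$)
$F{\left(A \right)} = 2 A$
$F{\left(d \right)} - - h = 2 \cdot 21 - \left(-1\right) 3128 = 42 - -3128 = 42 + 3128 = 3170$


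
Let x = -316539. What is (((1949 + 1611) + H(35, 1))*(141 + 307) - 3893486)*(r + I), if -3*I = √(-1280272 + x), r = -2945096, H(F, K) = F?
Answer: 6723436230896 + 2282926*I*√1596811/3 ≈ 6.7234e+12 + 9.6161e+8*I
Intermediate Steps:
I = -I*√1596811/3 (I = -√(-1280272 - 316539)/3 = -I*√1596811/3 ≈ -421.22*I)
(((1949 + 1611) + H(35, 1))*(141 + 307) - 3893486)*(r + I) = (((1949 + 1611) + 35)*(141 + 307) - 3893486)*(-2945096 - I*√1596811/3) = ((3560 + 35)*448 - 3893486)*(-2945096 - I*√1596811/3) = (3595*448 - 3893486)*(-2945096 - I*√1596811/3) = (1610560 - 3893486)*(-2945096 - I*√1596811/3) = -2282926*(-2945096 - I*√1596811/3) = 6723436230896 + 2282926*I*√1596811/3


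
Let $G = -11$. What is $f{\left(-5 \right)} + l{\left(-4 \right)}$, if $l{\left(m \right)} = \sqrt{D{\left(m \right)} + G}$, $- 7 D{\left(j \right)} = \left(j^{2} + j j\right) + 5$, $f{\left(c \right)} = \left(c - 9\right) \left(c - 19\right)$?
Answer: $336 + \frac{i \sqrt{798}}{7} \approx 336.0 + 4.0356 i$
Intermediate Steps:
$f{\left(c \right)} = \left(-19 + c\right) \left(-9 + c\right)$ ($f{\left(c \right)} = \left(-9 + c\right) \left(-19 + c\right) = \left(-19 + c\right) \left(-9 + c\right)$)
$D{\left(j \right)} = - \frac{5}{7} - \frac{2 j^{2}}{7}$ ($D{\left(j \right)} = - \frac{\left(j^{2} + j j\right) + 5}{7} = - \frac{\left(j^{2} + j^{2}\right) + 5}{7} = - \frac{2 j^{2} + 5}{7} = - \frac{5 + 2 j^{2}}{7} = - \frac{5}{7} - \frac{2 j^{2}}{7}$)
$l{\left(m \right)} = \sqrt{- \frac{82}{7} - \frac{2 m^{2}}{7}}$ ($l{\left(m \right)} = \sqrt{\left(- \frac{5}{7} - \frac{2 m^{2}}{7}\right) - 11} = \sqrt{- \frac{82}{7} - \frac{2 m^{2}}{7}}$)
$f{\left(-5 \right)} + l{\left(-4 \right)} = \left(171 + \left(-5\right)^{2} - -140\right) + \frac{\sqrt{-574 - 14 \left(-4\right)^{2}}}{7} = \left(171 + 25 + 140\right) + \frac{\sqrt{-574 - 224}}{7} = 336 + \frac{\sqrt{-574 - 224}}{7} = 336 + \frac{\sqrt{-798}}{7} = 336 + \frac{i \sqrt{798}}{7}$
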